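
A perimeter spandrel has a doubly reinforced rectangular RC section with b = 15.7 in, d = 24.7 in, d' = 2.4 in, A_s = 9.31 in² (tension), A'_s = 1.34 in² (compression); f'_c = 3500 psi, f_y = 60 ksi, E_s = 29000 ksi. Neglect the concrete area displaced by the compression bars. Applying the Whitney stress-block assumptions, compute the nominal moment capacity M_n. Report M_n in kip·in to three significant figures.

Assume both steels yield.
a = (A_s − A'_s) f_y/(0.85 f'_c b) = (9.31 − 1.34) × 60/(0.85 × 3.5 × 15.7) = 10.238 in.
c = a/β₁ = 10.238/0.85 = 12.045 in; ε'_s = 0.003(c − d')/c = 0.0024 ≥ ε_y = 0.0021, so the compression steel yields.
M_n = (A_s − A'_s) f_y (d − a/2) + A'_s f_y (d − d') = 478.2 × (24.7 − 5.119) + 80.4 × (24.7 − 2.4) = 9363.6 + 1792.9 = 11156.5 kip·in.

M_n ≈ 11200 kip·in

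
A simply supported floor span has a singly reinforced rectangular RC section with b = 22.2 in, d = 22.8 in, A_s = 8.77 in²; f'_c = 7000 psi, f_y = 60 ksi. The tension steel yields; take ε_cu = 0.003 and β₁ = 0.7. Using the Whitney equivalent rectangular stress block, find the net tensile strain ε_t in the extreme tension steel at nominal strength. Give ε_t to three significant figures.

a = A_s f_y/(0.85 f'_c b) = 3.984 in.
β₁ = 0.7, so c = a/β₁ = 3.984/0.7 = 5.691 in.
From the linear strain diagram with ε_cu = 0.003: ε_t = 0.003 (d − c)/c = 0.003 × (22.8 − 5.691)/5.691 = 0.00902.
Since ε_t ≥ 0.005, the section is tension-controlled.

ε_t ≈ 0.00902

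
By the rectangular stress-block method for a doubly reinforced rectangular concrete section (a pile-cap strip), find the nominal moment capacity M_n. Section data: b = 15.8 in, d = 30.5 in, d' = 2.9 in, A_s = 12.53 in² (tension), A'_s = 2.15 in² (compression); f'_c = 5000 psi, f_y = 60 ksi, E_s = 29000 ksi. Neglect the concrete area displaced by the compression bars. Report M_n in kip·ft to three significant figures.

M_n ≈ 1640 kip·ft

Assume both steels yield.
a = (A_s − A'_s) f_y/(0.85 f'_c b) = (12.53 − 2.15) × 60/(0.85 × 5 × 15.8) = 9.275 in.
c = a/β₁ = 9.275/0.8 = 11.594 in; ε'_s = 0.003(c − d')/c = 0.0022 ≥ ε_y = 0.0021, so the compression steel yields.
M_n = (A_s − A'_s) f_y (d − a/2) + A'_s f_y (d − d') = 622.8 × (30.5 − 4.6375) + 129 × (30.5 − 2.9) = 16107.2 + 3560.4 = 19667.6 kip·in = 19667.6/12 = 1638.97 kip·ft.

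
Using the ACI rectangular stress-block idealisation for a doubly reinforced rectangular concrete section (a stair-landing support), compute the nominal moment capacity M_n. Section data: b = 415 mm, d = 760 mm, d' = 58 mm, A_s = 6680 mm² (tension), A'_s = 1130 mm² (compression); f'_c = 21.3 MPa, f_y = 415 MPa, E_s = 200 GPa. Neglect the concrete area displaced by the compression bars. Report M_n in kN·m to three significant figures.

M_n ≈ 1730 kN·m

Assume both tension and compression steel yield.
Net tension couple steel: A_s − A'_s = 5550 mm².
a = (A_s − A'_s) f_y / (0.85 f'_c b) = 2303250/(0.85 × 21.3 × 415) = 306.55 mm.
c = a/β₁ = 306.55/0.85 = 360.65 mm; ε'_s = 0.003(c − d')/c = 0.0025 ≥ f_y/E_s = 0.0021, so compression steel does yield.
M_n = (A_s − A'_s) f_y (d − a/2) + A'_s f_y (d − d') = [2303250 × (760 − 153.275) + 468950 × (760 − 58)] × 10⁻⁶ = 1397.44 + 329.20 = 1726.64 kN·m.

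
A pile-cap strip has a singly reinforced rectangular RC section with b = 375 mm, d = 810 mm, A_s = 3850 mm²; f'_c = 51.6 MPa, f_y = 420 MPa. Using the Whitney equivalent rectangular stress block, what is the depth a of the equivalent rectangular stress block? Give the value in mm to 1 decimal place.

a ≈ 98.3 mm

T = A_s f_y = 3850 × 420 = 1617000 N = 1617 kN.
Setting C = 0.85 f'_c a b equal to T: a = 1617000/(0.85 × 51.6 × 375) = 98.3 mm.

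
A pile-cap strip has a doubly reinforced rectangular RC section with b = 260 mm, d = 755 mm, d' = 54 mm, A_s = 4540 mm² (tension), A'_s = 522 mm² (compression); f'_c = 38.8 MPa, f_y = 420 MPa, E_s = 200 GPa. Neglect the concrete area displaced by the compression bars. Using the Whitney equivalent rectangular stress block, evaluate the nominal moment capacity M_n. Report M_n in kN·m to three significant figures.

M_n ≈ 1260 kN·m

Assume both tension and compression steel yield.
Net tension couple steel: A_s − A'_s = 4018 mm².
a = (A_s − A'_s) f_y / (0.85 f'_c b) = 1687560/(0.85 × 38.8 × 260) = 196.80 mm.
c = a/β₁ = 196.80/0.773 = 254.59 mm; ε'_s = 0.003(c − d')/c = 0.0024 ≥ f_y/E_s = 0.0021, so compression steel does yield.
M_n = (A_s − A'_s) f_y (d − a/2) + A'_s f_y (d − d') = [1687560 × (755 − 98.4) + 219240 × (755 − 54)] × 10⁻⁶ = 1108.05 + 153.69 = 1261.74 kN·m.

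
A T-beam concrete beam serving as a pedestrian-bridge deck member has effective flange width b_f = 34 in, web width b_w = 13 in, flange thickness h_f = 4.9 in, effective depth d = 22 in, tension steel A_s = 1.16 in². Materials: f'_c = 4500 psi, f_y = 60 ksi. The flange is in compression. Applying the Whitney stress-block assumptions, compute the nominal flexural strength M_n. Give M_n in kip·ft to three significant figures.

Tension: T = A_s f_y = 1.16 × 60 = 69.6 kips.
Try a within the flange: a = T/(0.85 f'_c b_f) = 69.6/(0.85 × 4.5 × 34) = 0.535 in.
Since a = 0.535 ≤ h_f = 4.9 in, the stress block lies entirely in the flange; analyse as a rectangular beam of width b_f.
M_n = T(d − a/2) = 69.6 × (22 − 0.2675) = 1512.6 kip·in.
M_n = 1512.6/12 = 126.05 kip·ft.

M_n ≈ 126 kip·ft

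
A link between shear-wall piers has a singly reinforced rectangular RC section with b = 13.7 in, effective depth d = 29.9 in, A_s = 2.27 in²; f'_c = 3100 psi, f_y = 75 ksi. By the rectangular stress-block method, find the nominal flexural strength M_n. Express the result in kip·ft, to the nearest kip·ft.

T = A_s f_y = 2.27 × 75 = 170.25 kips.
a = T/(0.85 f'_c b) = 170.25/(0.85 × 3.1 × 13.7) = 4.716 in.
M_n = T(d − a/2) = 170.25 × (29.9 − 2.358) = 4689.0 kip·in = 4689.0/12 = 390.75 kip·ft.

M_n ≈ 391 kip·ft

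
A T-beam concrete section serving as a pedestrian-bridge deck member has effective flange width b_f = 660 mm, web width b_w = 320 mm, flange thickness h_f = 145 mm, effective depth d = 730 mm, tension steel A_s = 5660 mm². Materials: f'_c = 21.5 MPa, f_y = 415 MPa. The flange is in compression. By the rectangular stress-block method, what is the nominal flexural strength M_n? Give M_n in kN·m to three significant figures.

M_n ≈ 1470 kN·m

Tension: T = A_s f_y = 5660 × 415 = 2348900 N.
Try a within the flange: a = T/(0.85 f'_c b_f) = 2348900/(0.85 × 21.5 × 660) = 194.74 mm.
a = 194.74 > h_f = 145 mm: the block extends into the web. Split into flange-overhang and web parts.
C_f = 0.85 f'_c (b_f − b_w) h_f = 0.85 × 21.5 × (660 − 320) × 145 = 900958 N.
Remaining web compression depth: a_w = (T − C_f)/(0.85 f'_c b_w) = (2348900 − 900958)/(0.85 × 21.5 × 320) = 247.60 mm.
M_n = C_f(d − h_f/2) + (T − C_f)(d − a_w/2) = 900958 × (730 − 72.5) + 1447942 × (730 − 123.8) = 592.38 + 877.74 = 1470.12 × 10⁶ N·mm.
M_n = 1470.12 kN·m.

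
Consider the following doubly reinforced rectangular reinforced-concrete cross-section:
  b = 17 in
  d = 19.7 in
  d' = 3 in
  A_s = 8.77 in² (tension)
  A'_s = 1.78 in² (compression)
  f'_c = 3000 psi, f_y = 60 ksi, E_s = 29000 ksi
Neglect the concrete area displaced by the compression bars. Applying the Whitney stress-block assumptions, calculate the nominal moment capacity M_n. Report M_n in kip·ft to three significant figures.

Assume both steels yield.
a = (A_s − A'_s) f_y/(0.85 f'_c b) = (8.77 − 1.78) × 60/(0.85 × 3 × 17) = 9.675 in.
c = a/β₁ = 9.675/0.85 = 11.382 in; ε'_s = 0.003(c − d')/c = 0.0022 ≥ ε_y = 0.0021, so the compression steel yields.
M_n = (A_s − A'_s) f_y (d − a/2) + A'_s f_y (d − d') = 419.4 × (19.7 − 4.8375) + 106.8 × (19.7 − 3) = 6233.3 + 1783.6 = 8016.9 kip·in = 8016.9/12 = 668.08 kip·ft.

M_n ≈ 668 kip·ft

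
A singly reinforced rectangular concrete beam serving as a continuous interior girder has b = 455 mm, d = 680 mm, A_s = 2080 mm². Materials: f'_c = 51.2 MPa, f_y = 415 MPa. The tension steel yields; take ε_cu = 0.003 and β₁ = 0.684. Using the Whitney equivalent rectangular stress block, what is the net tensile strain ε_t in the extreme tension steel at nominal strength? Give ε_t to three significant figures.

a = A_s f_y/(0.85 f'_c b) = 43.59 mm.
β₁ = 0.684, so c = a/β₁ = 43.59/0.684 = 63.73 mm.
From the linear strain diagram with ε_cu = 0.003: ε_t = 0.003 (d − c)/c = 0.003 × (680 − 63.73)/63.73 = 0.0290.
Since ε_t ≥ 0.005, the section is tension-controlled.

ε_t ≈ 0.0290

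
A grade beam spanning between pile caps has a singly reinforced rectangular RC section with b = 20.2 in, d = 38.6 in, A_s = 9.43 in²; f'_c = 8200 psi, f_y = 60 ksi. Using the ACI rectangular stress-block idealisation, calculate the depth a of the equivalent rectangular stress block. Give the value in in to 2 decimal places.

T = A_s f_y = 9.43 × 60 = 565.8 kips.
a = T/(0.85 f'_c b) = 565.8/(0.85 × 8.2 × 20.2) = 4.02 in.

a ≈ 4.02 in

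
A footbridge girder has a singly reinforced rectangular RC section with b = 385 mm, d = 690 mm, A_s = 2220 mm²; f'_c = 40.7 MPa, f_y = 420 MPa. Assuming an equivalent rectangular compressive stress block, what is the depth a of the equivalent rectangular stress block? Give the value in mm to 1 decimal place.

a ≈ 70.0 mm

T = A_s f_y = 2220 × 420 = 932400 N = 932.4 kN.
Setting C = 0.85 f'_c a b equal to T: a = 932400/(0.85 × 40.7 × 385) = 70.0 mm.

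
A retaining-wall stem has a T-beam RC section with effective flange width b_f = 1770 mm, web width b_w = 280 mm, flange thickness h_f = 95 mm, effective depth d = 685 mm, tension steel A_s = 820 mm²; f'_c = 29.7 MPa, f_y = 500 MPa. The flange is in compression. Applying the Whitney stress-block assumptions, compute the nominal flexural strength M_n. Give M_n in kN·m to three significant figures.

Tension: T = A_s f_y = 820 × 500 = 410000 N.
Try a within the flange: a = T/(0.85 f'_c b_f) = 410000/(0.85 × 29.7 × 1770) = 9.18 mm.
Since a = 9.18 ≤ h_f = 95 mm, the stress block lies entirely in the flange; analyse as a rectangular beam of width b_f.
M_n = T(d − a/2) = 410000 × (685 − 4.59) = 278.97 × 10⁶ N·mm.
M_n = 278.97 kN·m.

M_n ≈ 279 kN·m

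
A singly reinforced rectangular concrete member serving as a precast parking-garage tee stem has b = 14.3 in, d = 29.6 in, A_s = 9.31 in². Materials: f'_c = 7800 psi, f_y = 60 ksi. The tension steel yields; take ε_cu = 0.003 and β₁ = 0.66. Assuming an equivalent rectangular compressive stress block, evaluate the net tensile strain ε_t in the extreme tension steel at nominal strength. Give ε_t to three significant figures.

ε_t ≈ 0.00695

a = A_s f_y/(0.85 f'_c b) = 5.892 in.
β₁ = 0.66, so c = a/β₁ = 5.892/0.66 = 8.927 in.
From the linear strain diagram with ε_cu = 0.003: ε_t = 0.003 (d − c)/c = 0.003 × (29.6 − 8.927)/8.927 = 0.00695.
Since ε_t ≥ 0.005, the section is tension-controlled.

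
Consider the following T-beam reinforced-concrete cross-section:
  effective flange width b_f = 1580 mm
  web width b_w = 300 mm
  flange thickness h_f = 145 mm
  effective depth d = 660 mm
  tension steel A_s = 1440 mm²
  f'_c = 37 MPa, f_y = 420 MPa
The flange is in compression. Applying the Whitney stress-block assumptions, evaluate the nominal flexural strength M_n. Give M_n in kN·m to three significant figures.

M_n ≈ 395 kN·m

Tension: T = A_s f_y = 1440 × 420 = 604800 N.
Try a within the flange: a = T/(0.85 f'_c b_f) = 604800/(0.85 × 37 × 1580) = 12.17 mm.
Since a = 12.17 ≤ h_f = 145 mm, the stress block lies entirely in the flange; analyse as a rectangular beam of width b_f.
M_n = T(d − a/2) = 604800 × (660 − 6.085) = 395.49 × 10⁶ N·mm.
M_n = 395.49 kN·m.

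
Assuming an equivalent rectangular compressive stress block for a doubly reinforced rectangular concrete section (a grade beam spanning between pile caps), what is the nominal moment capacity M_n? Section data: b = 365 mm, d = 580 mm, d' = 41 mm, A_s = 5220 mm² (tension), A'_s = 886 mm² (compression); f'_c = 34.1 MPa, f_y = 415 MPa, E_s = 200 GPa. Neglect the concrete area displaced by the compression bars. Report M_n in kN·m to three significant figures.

M_n ≈ 1090 kN·m

Assume both tension and compression steel yield.
Net tension couple steel: A_s − A'_s = 4334 mm².
a = (A_s − A'_s) f_y / (0.85 f'_c b) = 1798610/(0.85 × 34.1 × 365) = 170.01 mm.
c = a/β₁ = 170.01/0.806 = 210.93 mm; ε'_s = 0.003(c − d')/c = 0.0024 ≥ f_y/E_s = 0.0021, so compression steel does yield.
M_n = (A_s − A'_s) f_y (d − a/2) + A'_s f_y (d − d') = [1798610 × (580 − 85.005) + 367690 × (580 − 41)] × 10⁻⁶ = 890.30 + 198.18 = 1088.48 kN·m.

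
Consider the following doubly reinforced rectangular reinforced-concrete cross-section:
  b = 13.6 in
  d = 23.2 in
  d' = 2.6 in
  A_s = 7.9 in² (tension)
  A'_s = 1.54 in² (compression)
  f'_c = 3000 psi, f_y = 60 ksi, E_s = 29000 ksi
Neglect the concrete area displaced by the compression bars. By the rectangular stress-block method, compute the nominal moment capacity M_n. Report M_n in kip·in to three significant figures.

M_n ≈ 8660 kip·in

Assume both steels yield.
a = (A_s − A'_s) f_y/(0.85 f'_c b) = (7.9 − 1.54) × 60/(0.85 × 3 × 13.6) = 11.003 in.
c = a/β₁ = 11.003/0.85 = 12.945 in; ε'_s = 0.003(c − d')/c = 0.0024 ≥ ε_y = 0.0021, so the compression steel yields.
M_n = (A_s − A'_s) f_y (d − a/2) + A'_s f_y (d − d') = 381.6 × (23.2 − 5.5015) + 92.4 × (23.2 − 2.6) = 6753.7 + 1903.4 = 8657.1 kip·in.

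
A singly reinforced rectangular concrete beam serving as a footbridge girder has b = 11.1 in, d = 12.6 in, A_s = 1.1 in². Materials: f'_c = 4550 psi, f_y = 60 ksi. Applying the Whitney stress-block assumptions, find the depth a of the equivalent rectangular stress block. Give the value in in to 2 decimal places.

a ≈ 1.54 in

T = A_s f_y = 1.1 × 60 = 66 kips.
a = T/(0.85 f'_c b) = 66/(0.85 × 4.55 × 11.1) = 1.54 in.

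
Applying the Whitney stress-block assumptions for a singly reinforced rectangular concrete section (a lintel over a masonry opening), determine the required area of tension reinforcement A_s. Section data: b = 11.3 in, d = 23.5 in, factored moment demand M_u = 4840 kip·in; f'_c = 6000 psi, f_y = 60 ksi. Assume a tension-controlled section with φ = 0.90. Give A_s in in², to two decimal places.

M_n = M_u/φ = 4840/0.90 = 5377.78 kip·in.
From M_n = 0.85 f'_c a b (d − a/2):
a = d − √(d² − 2M_n/(0.85 f'_c b)) = 23.5 − √(23.5² − 2 × 5377.78/(0.85 × 6 × 11.3)) = 4.379 in.
A_s = 0.85 f'_c a b / f_y = 0.85 × 6 × 4.379 × 11.3 / 60 = 4.206 in².

A_s ≈ 4.21 in²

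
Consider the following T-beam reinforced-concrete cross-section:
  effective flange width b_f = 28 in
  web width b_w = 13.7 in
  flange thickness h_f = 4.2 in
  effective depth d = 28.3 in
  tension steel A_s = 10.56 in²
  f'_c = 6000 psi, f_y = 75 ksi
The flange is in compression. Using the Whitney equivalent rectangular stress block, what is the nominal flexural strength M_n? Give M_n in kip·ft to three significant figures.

Tension: T = A_s f_y = 10.56 × 75 = 792 kips.
Try a within the flange: a = T/(0.85 f'_c b_f) = 792/(0.85 × 6 × 28) = 5.546 in.
a = 5.546 > h_f = 4.2 in: the block extends into the web. Split into flange-overhang and web parts.
C_f = 0.85 f'_c (b_f − b_w) h_f = 0.85 × 6 × (28 − 13.7) × 4.2 = 306.3 kips.
Remaining web compression depth: a_w = (T − C_f)/(0.85 f'_c b_w) = (792 − 306.3)/(0.85 × 6 × 13.7) = 6.951 in.
M_n = C_f(d − h_f/2) + (T − C_f)(d − a_w/2) = 306.3 × (28.3 − 2.1) + 485.7 × (28.3 − 3.4755) = 8025.1 + 12057.3 = 20082.4 kip·in.
M_n = 20082.4/12 = 1673.53 kip·ft.

M_n ≈ 1670 kip·ft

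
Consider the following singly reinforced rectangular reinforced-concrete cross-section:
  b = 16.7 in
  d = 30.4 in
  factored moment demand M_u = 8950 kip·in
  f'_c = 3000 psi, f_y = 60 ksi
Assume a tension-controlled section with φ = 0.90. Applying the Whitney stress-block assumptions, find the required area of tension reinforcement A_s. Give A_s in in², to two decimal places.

M_n = M_u/φ = 8950/0.90 = 9944.44 kip·in.
From M_n = 0.85 f'_c a b (d − a/2):
a = d − √(d² − 2M_n/(0.85 f'_c b)) = 30.4 − √(30.4² − 2 × 9944.44/(0.85 × 3 × 16.7)) = 9.020 in.
A_s = 0.85 f'_c a b / f_y = 0.85 × 3 × 9.020 × 16.7 / 60 = 6.402 in².

A_s ≈ 6.40 in²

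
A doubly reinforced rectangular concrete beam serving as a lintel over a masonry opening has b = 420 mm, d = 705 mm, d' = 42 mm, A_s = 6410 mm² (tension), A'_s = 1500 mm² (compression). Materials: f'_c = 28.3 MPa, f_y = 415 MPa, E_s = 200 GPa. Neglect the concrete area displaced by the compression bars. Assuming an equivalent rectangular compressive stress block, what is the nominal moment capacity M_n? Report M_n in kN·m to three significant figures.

M_n ≈ 1640 kN·m

Assume both tension and compression steel yield.
Net tension couple steel: A_s − A'_s = 4910 mm².
a = (A_s − A'_s) f_y / (0.85 f'_c b) = 2037650/(0.85 × 28.3 × 420) = 201.69 mm.
c = a/β₁ = 201.69/0.848 = 237.84 mm; ε'_s = 0.003(c − d')/c = 0.0025 ≥ f_y/E_s = 0.0021, so compression steel does yield.
M_n = (A_s − A'_s) f_y (d − a/2) + A'_s f_y (d − d') = [2037650 × (705 − 100.845) + 622500 × (705 − 42)] × 10⁻⁶ = 1231.06 + 412.72 = 1643.78 kN·m.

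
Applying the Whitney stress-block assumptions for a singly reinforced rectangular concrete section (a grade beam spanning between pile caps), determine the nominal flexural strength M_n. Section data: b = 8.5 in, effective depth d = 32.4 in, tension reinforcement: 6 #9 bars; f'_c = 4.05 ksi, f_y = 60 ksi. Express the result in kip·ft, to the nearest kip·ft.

M_n ≈ 787 kip·ft

A_s = 6 × 1 = 6 in².
T = A_s f_y = 6 × 60 = 360 kips.
a = T/(0.85 f'_c b) = 360/(0.85 × 4.05 × 8.5) = 12.303 in.
M_n = T(d − a/2) = 360 × (32.4 − 6.1515) = 9449.5 kip·in = 9449.5/12 = 787.46 kip·ft.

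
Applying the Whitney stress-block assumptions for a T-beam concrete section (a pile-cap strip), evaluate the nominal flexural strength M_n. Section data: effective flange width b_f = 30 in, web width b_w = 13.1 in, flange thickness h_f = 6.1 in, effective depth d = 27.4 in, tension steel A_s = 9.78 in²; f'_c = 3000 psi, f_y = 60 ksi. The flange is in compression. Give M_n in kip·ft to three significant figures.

Tension: T = A_s f_y = 9.78 × 60 = 586.8 kips.
Try a within the flange: a = T/(0.85 f'_c b_f) = 586.8/(0.85 × 3 × 30) = 7.671 in.
a = 7.671 > h_f = 6.1 in: the block extends into the web. Split into flange-overhang and web parts.
C_f = 0.85 f'_c (b_f − b_w) h_f = 0.85 × 3 × (30 − 13.1) × 6.1 = 262.9 kips.
Remaining web compression depth: a_w = (T − C_f)/(0.85 f'_c b_w) = (586.8 − 262.9)/(0.85 × 3 × 13.1) = 9.696 in.
M_n = C_f(d − h_f/2) + (T − C_f)(d − a_w/2) = 262.9 × (27.4 − 3.05) + 323.9 × (27.4 − 4.848) = 6401.6 + 7304.6 = 13706.2 kip·in.
M_n = 13706.2/12 = 1142.18 kip·ft.

M_n ≈ 1140 kip·ft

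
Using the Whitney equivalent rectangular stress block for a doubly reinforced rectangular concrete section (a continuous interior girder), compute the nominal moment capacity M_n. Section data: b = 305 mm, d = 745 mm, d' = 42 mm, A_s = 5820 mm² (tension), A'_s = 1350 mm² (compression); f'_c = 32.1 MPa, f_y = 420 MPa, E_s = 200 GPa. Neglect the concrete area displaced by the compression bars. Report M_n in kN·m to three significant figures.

Assume both tension and compression steel yield.
Net tension couple steel: A_s − A'_s = 4470 mm².
a = (A_s − A'_s) f_y / (0.85 f'_c b) = 1877400/(0.85 × 32.1 × 305) = 225.60 mm.
c = a/β₁ = 225.60/0.821 = 274.79 mm; ε'_s = 0.003(c − d')/c = 0.0025 ≥ f_y/E_s = 0.0021, so compression steel does yield.
M_n = (A_s − A'_s) f_y (d − a/2) + A'_s f_y (d − d') = [1877400 × (745 − 112.8) + 567000 × (745 − 42)] × 10⁻⁶ = 1186.89 + 398.60 = 1585.49 kN·m.

M_n ≈ 1590 kN·m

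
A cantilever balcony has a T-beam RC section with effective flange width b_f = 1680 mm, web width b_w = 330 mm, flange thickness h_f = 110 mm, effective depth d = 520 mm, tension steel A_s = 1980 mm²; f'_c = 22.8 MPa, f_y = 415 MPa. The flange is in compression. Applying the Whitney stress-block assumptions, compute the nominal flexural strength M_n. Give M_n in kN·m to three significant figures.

Tension: T = A_s f_y = 1980 × 415 = 821700 N.
Try a within the flange: a = T/(0.85 f'_c b_f) = 821700/(0.85 × 22.8 × 1680) = 25.24 mm.
Since a = 25.24 ≤ h_f = 110 mm, the stress block lies entirely in the flange; analyse as a rectangular beam of width b_f.
M_n = T(d − a/2) = 821700 × (520 − 12.62) = 416.91 × 10⁶ N·mm.
M_n = 416.91 kN·m.

M_n ≈ 417 kN·m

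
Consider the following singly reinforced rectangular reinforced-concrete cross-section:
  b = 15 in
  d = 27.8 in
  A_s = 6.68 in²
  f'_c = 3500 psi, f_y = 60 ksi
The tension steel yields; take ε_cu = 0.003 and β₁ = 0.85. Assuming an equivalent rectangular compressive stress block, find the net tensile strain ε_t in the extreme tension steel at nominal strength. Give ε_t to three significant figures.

a = A_s f_y/(0.85 f'_c b) = 8.982 in.
β₁ = 0.85, so c = a/β₁ = 8.982/0.85 = 10.567 in.
From the linear strain diagram with ε_cu = 0.003: ε_t = 0.003 (d − c)/c = 0.003 × (27.8 − 10.567)/10.567 = 0.00489.
ε_t is between 0.004 and 0.005 — transition zone.

ε_t ≈ 0.00489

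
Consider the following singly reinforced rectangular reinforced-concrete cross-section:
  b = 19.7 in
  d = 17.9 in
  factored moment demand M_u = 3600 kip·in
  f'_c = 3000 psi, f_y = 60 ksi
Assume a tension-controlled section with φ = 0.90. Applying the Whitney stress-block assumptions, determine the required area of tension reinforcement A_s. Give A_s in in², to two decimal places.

A_s ≈ 4.36 in²

M_n = M_u/φ = 3600/0.90 = 4000 kip·in.
From M_n = 0.85 f'_c a b (d − a/2):
a = d − √(d² − 2M_n/(0.85 f'_c b)) = 17.9 − √(17.9² − 2 × 4000/(0.85 × 3 × 19.7)) = 5.205 in.
A_s = 0.85 f'_c a b / f_y = 0.85 × 3 × 5.205 × 19.7 / 60 = 4.358 in².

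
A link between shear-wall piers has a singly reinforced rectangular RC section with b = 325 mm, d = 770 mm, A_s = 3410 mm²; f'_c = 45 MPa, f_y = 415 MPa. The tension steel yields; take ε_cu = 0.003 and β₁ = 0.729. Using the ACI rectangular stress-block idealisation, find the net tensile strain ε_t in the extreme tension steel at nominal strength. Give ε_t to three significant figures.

ε_t ≈ 0.0118

a = A_s f_y/(0.85 f'_c b) = 113.84 mm.
β₁ = 0.729, so c = a/β₁ = 113.84/0.729 = 156.16 mm.
From the linear strain diagram with ε_cu = 0.003: ε_t = 0.003 (d − c)/c = 0.003 × (770 − 156.16)/156.16 = 0.0118.
Since ε_t ≥ 0.005, the section is tension-controlled.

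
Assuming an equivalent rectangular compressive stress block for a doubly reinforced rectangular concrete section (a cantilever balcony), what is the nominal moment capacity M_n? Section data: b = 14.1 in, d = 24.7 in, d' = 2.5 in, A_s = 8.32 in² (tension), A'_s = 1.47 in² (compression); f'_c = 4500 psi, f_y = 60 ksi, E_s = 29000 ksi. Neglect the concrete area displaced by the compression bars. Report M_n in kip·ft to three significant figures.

Assume both steels yield.
a = (A_s − A'_s) f_y/(0.85 f'_c b) = (8.32 − 1.47) × 60/(0.85 × 4.5 × 14.1) = 7.621 in.
c = a/β₁ = 7.621/0.825 = 9.238 in; ε'_s = 0.003(c − d')/c = 0.0022 ≥ ε_y = 0.0021, so the compression steel yields.
M_n = (A_s − A'_s) f_y (d − a/2) + A'_s f_y (d − d') = 411 × (24.7 − 3.8105) + 88.2 × (24.7 − 2.5) = 8585.6 + 1958.0 = 10543.6 kip·in = 10543.6/12 = 878.63 kip·ft.

M_n ≈ 879 kip·ft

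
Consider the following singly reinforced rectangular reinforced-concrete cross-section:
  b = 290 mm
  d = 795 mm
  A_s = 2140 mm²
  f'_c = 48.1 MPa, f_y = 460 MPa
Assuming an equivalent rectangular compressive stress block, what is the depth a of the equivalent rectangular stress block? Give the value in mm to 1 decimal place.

T = A_s f_y = 2140 × 460 = 984400 N = 984.4 kN.
Setting C = 0.85 f'_c a b equal to T: a = 984400/(0.85 × 48.1 × 290) = 83.0 mm.

a ≈ 83.0 mm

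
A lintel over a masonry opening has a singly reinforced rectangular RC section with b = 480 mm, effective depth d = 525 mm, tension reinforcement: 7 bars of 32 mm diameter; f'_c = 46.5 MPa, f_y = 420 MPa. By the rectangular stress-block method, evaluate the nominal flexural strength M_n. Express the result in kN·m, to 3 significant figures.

M_n ≈ 1090 kN·m

A_s = 7 × 804 = 5628 mm².
T = A_s f_y = 5628 × 420 = 2363760 N = 2363.76 kN.
From C = T: a = T/(0.85 f'_c b) = 2363760/(0.85 × 46.5 × 480) = 124.59 mm.
M_n = T(d − a/2) = 2363.76 kN × (525 − 62.295) mm = 1093.72 kN·m.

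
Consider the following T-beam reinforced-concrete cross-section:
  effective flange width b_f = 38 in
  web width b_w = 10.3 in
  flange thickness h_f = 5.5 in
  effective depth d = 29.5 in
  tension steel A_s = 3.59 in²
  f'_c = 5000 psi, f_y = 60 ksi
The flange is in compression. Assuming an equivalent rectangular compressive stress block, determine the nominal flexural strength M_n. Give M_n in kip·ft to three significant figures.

M_n ≈ 518 kip·ft

Tension: T = A_s f_y = 3.59 × 60 = 215.4 kips.
Try a within the flange: a = T/(0.85 f'_c b_f) = 215.4/(0.85 × 5 × 38) = 1.334 in.
Since a = 1.334 ≤ h_f = 5.5 in, the stress block lies entirely in the flange; analyse as a rectangular beam of width b_f.
M_n = T(d − a/2) = 215.4 × (29.5 − 0.667) = 6210.6 kip·in.
M_n = 6210.6/12 = 517.55 kip·ft.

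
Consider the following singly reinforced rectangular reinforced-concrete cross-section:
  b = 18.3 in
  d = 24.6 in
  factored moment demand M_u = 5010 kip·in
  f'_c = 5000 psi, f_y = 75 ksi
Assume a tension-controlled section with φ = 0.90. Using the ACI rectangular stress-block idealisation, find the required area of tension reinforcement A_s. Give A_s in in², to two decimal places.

M_n = M_u/φ = 5010/0.90 = 5566.67 kip·in.
From M_n = 0.85 f'_c a b (d − a/2):
a = d − √(d² − 2M_n/(0.85 f'_c b)) = 24.6 − √(24.6² − 2 × 5566.67/(0.85 × 5 × 18.3)) = 3.106 in.
A_s = 0.85 f'_c a b / f_y = 0.85 × 5 × 3.106 × 18.3 / 75 = 3.221 in².

A_s ≈ 3.22 in²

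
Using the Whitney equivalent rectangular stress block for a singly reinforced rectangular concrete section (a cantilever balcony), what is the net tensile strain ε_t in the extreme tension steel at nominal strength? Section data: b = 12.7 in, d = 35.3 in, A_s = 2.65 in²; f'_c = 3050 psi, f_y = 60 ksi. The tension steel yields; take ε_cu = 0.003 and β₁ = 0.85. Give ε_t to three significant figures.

a = A_s f_y/(0.85 f'_c b) = 4.829 in.
β₁ = 0.85, so c = a/β₁ = 4.829/0.85 = 5.681 in.
From the linear strain diagram with ε_cu = 0.003: ε_t = 0.003 (d − c)/c = 0.003 × (35.3 − 5.681)/5.681 = 0.0156.
Since ε_t ≥ 0.005, the section is tension-controlled.

ε_t ≈ 0.0156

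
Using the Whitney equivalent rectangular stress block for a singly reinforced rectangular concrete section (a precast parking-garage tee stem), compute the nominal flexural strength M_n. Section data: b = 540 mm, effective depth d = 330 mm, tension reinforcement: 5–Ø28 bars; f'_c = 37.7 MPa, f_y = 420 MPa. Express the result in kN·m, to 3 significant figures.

M_n ≈ 379 kN·m

A_s = 5 × 616 = 3080 mm².
T = A_s f_y = 3080 × 420 = 1293600 N = 1293.6 kN.
From C = T: a = T/(0.85 f'_c b) = 1293600/(0.85 × 37.7 × 540) = 74.76 mm.
M_n = T(d − a/2) = 1293.6 kN × (330 − 37.38) mm = 378.53 kN·m.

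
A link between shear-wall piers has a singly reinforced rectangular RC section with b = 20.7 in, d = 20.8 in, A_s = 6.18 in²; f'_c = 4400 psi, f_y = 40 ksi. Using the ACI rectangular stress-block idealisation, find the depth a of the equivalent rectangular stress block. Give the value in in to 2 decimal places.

T = A_s f_y = 6.18 × 40 = 247.2 kips.
a = T/(0.85 f'_c b) = 247.2/(0.85 × 4.4 × 20.7) = 3.19 in.

a ≈ 3.19 in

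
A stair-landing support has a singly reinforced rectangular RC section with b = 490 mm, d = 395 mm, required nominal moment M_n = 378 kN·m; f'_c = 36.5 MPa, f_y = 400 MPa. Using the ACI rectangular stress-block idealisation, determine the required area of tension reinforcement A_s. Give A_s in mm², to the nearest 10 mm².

A_s ≈ 2620 mm²

With M_n = 0.85 f'_c a b (d − a/2), solve the quadratic for a:
a = d − √(d² − 2M_n/(0.85 f'_c b)) = 395 − √(395² − 2 × 378×10⁶/(0.85 × 36.5 × 490)) = 68.97 mm.
A_s = 0.85 f'_c a b / f_y = 0.85 × 36.5 × 68.97 × 490 / 400 = 2621.2 mm².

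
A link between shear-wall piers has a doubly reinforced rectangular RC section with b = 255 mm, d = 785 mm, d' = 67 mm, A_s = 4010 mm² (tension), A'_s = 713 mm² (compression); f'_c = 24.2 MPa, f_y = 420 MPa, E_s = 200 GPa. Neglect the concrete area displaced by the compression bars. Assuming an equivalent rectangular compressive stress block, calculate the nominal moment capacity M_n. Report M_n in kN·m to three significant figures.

Assume both tension and compression steel yield.
Net tension couple steel: A_s − A'_s = 3297 mm².
a = (A_s − A'_s) f_y / (0.85 f'_c b) = 1384740/(0.85 × 24.2 × 255) = 263.99 mm.
c = a/β₁ = 263.99/0.85 = 310.58 mm; ε'_s = 0.003(c − d')/c = 0.0024 ≥ f_y/E_s = 0.0021, so compression steel does yield.
M_n = (A_s − A'_s) f_y (d − a/2) + A'_s f_y (d − d') = [1384740 × (785 − 131.995) + 299460 × (785 − 67)] × 10⁻⁶ = 904.24 + 215.01 = 1119.25 kN·m.

M_n ≈ 1120 kN·m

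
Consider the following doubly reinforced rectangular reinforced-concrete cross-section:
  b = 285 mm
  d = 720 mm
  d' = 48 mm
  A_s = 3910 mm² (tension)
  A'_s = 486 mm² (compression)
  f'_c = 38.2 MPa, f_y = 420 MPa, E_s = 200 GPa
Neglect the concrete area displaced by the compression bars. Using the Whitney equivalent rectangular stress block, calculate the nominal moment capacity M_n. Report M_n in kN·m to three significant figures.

M_n ≈ 1060 kN·m

Assume both tension and compression steel yield.
Net tension couple steel: A_s − A'_s = 3424 mm².
a = (A_s − A'_s) f_y / (0.85 f'_c b) = 1438080/(0.85 × 38.2 × 285) = 155.40 mm.
c = a/β₁ = 155.40/0.777 = 200.00 mm; ε'_s = 0.003(c − d')/c = 0.0023 ≥ f_y/E_s = 0.0021, so compression steel does yield.
M_n = (A_s − A'_s) f_y (d − a/2) + A'_s f_y (d − d') = [1438080 × (720 − 77.7) + 204120 × (720 − 48)] × 10⁻⁶ = 923.68 + 137.17 = 1060.85 kN·m.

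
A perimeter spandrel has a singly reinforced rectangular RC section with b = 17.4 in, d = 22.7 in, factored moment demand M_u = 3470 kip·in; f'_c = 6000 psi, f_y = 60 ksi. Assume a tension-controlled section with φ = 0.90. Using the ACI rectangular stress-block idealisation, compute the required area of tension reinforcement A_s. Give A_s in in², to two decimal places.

A_s ≈ 2.96 in²

M_n = M_u/φ = 3470/0.90 = 3855.56 kip·in.
From M_n = 0.85 f'_c a b (d − a/2):
a = d − √(d² − 2M_n/(0.85 f'_c b)) = 22.7 − √(22.7² − 2 × 3855.56/(0.85 × 6 × 17.4)) = 2.002 in.
A_s = 0.85 f'_c a b / f_y = 0.85 × 6 × 2.002 × 17.4 / 60 = 2.961 in².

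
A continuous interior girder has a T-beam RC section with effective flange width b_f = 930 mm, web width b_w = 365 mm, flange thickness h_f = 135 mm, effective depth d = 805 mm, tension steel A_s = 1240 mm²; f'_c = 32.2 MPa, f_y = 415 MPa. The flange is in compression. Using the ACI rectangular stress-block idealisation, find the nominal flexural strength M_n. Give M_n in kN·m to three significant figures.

Tension: T = A_s f_y = 1240 × 415 = 514600 N.
Try a within the flange: a = T/(0.85 f'_c b_f) = 514600/(0.85 × 32.2 × 930) = 20.22 mm.
Since a = 20.22 ≤ h_f = 135 mm, the stress block lies entirely in the flange; analyse as a rectangular beam of width b_f.
M_n = T(d − a/2) = 514600 × (805 − 10.11) = 409.05 × 10⁶ N·mm.
M_n = 409.05 kN·m.

M_n ≈ 409 kN·m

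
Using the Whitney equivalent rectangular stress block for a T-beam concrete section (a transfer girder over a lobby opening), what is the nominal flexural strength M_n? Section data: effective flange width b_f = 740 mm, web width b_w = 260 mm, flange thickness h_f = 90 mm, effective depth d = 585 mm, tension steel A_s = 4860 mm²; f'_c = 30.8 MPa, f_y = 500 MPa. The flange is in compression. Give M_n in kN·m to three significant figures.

M_n ≈ 1250 kN·m

Tension: T = A_s f_y = 4860 × 500 = 2430000 N.
Try a within the flange: a = T/(0.85 f'_c b_f) = 2430000/(0.85 × 30.8 × 740) = 125.43 mm.
a = 125.43 > h_f = 90 mm: the block extends into the web. Split into flange-overhang and web parts.
C_f = 0.85 f'_c (b_f − b_w) h_f = 0.85 × 30.8 × (740 − 260) × 90 = 1130976 N.
Remaining web compression depth: a_w = (T − C_f)/(0.85 f'_c b_w) = (2430000 − 1130976)/(0.85 × 30.8 × 260) = 190.84 mm.
M_n = C_f(d − h_f/2) + (T − C_f)(d − a_w/2) = 1130976 × (585 − 45) + 1299024 × (585 − 95.42) = 610.73 + 635.98 = 1246.71 × 10⁶ N·mm.
M_n = 1246.71 kN·m.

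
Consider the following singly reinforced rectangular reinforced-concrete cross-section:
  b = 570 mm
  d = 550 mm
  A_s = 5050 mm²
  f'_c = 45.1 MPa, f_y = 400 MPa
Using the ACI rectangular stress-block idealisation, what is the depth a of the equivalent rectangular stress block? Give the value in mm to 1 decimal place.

a ≈ 92.4 mm

T = A_s f_y = 5050 × 400 = 2020000 N = 2020 kN.
Setting C = 0.85 f'_c a b equal to T: a = 2020000/(0.85 × 45.1 × 570) = 92.4 mm.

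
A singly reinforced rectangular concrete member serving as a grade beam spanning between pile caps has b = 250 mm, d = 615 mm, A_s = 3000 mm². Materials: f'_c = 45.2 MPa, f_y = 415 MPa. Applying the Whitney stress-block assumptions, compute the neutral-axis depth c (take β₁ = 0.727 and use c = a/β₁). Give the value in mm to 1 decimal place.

c ≈ 178.3 mm

T = A_s f_y = 3000 × 415 = 1245000 N = 1245 kN.
Setting C = 0.85 f'_c a b equal to T: a = 1245000/(0.85 × 45.2 × 250) = 129.620 mm.
With β₁ = 0.727, c = a/β₁ = 129.620/0.727 = 178.3 mm.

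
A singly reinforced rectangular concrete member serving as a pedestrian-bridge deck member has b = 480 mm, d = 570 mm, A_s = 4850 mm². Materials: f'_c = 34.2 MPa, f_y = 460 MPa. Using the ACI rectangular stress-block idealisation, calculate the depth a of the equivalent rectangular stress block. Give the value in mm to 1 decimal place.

T = A_s f_y = 4850 × 460 = 2231000 N = 2231 kN.
Setting C = 0.85 f'_c a b equal to T: a = 2231000/(0.85 × 34.2 × 480) = 159.9 mm.

a ≈ 159.9 mm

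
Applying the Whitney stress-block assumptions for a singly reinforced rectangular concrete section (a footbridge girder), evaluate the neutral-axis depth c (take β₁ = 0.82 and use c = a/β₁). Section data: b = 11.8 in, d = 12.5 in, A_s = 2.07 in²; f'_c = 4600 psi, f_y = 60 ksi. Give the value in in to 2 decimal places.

c ≈ 3.28 in

T = A_s f_y = 2.07 × 60 = 124.2 kips.
a = T/(0.85 f'_c b) = 124.2/(0.85 × 4.6 × 11.8) = 2.6919 in.
With β₁ = 0.82, c = a/β₁ = 2.6919/0.82 = 3.28 in.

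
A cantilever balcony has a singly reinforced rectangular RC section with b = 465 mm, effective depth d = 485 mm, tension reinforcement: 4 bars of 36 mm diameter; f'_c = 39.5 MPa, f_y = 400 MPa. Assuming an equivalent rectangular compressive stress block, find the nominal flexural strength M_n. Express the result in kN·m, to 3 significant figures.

M_n ≈ 705 kN·m

A_s = 4 × 1018 = 4072 mm².
T = A_s f_y = 4072 × 400 = 1628800 N = 1628.8 kN.
From C = T: a = T/(0.85 f'_c b) = 1628800/(0.85 × 39.5 × 465) = 104.33 mm.
M_n = T(d − a/2) = 1628.8 kN × (485 − 52.165) mm = 705.00 kN·m.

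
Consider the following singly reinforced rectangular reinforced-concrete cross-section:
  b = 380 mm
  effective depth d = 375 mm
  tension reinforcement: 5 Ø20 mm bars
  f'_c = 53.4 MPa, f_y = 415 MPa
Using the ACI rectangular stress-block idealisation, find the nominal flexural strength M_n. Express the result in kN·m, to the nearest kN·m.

M_n ≈ 232 kN·m

A_s = 5 × 314 = 1570 mm².
T = A_s f_y = 1570 × 415 = 651550 N = 651.55 kN.
From C = T: a = T/(0.85 f'_c b) = 651550/(0.85 × 53.4 × 380) = 37.77 mm.
M_n = T(d − a/2) = 651.55 kN × (375 − 18.885) mm = 232.03 kN·m.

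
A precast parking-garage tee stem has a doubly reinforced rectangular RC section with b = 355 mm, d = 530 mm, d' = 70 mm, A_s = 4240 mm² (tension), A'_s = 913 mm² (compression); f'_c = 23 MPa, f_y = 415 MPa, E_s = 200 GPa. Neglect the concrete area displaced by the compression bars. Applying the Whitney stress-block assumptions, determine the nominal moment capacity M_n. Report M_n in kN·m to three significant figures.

M_n ≈ 769 kN·m

Assume both tension and compression steel yield.
Net tension couple steel: A_s − A'_s = 3327 mm².
a = (A_s − A'_s) f_y / (0.85 f'_c b) = 1380705/(0.85 × 23 × 355) = 198.94 mm.
c = a/β₁ = 198.94/0.85 = 234.05 mm; ε'_s = 0.003(c − d')/c = 0.0021 ≥ f_y/E_s = 0.0021, so compression steel does yield.
M_n = (A_s − A'_s) f_y (d − a/2) + A'_s f_y (d − d') = [1380705 × (530 − 99.47) + 378895 × (530 − 70)] × 10⁻⁶ = 594.43 + 174.29 = 768.72 kN·m.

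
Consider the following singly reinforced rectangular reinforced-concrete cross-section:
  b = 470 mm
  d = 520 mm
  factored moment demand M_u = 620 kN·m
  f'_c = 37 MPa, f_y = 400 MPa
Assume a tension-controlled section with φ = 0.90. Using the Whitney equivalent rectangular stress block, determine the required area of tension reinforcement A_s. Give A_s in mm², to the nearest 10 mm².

A_s ≈ 3660 mm²

M_n = M_u/φ = 620/0.90 = 688.889 kN·m.
With M_n = 0.85 f'_c a b (d − a/2), solve the quadratic for a:
a = d − √(d² − 2M_n/(0.85 f'_c b)) = 520 − √(520² − 2 × 688.889×10⁶/(0.85 × 37 × 470)) = 99.06 mm.
A_s = 0.85 f'_c a b / f_y = 0.85 × 37 × 99.06 × 470 / 400 = 3660.6 mm².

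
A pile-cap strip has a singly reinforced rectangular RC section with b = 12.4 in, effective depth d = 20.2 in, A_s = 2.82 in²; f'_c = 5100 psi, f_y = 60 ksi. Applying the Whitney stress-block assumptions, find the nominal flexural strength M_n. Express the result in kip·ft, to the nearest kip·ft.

M_n ≈ 263 kip·ft

T = A_s f_y = 2.82 × 60 = 169.2 kips.
a = T/(0.85 f'_c b) = 169.2/(0.85 × 5.1 × 12.4) = 3.148 in.
M_n = T(d − a/2) = 169.2 × (20.2 − 1.574) = 3151.5 kip·in = 3151.5/12 = 262.63 kip·ft.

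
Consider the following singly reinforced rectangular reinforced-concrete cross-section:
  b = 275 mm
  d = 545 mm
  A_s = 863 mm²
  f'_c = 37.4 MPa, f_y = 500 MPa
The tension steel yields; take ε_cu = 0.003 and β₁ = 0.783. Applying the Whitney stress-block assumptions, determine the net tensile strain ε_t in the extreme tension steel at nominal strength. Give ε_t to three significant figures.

a = A_s f_y/(0.85 f'_c b) = 49.36 mm.
β₁ = 0.783, so c = a/β₁ = 49.36/0.783 = 63.04 mm.
From the linear strain diagram with ε_cu = 0.003: ε_t = 0.003 (d − c)/c = 0.003 × (545 − 63.04)/63.04 = 0.0229.
Since ε_t ≥ 0.005, the section is tension-controlled.

ε_t ≈ 0.0229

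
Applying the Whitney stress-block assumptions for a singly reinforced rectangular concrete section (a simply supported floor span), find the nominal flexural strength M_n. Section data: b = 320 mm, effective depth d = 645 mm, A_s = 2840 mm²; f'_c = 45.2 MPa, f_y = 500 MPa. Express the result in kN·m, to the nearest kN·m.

M_n ≈ 834 kN·m

T = A_s f_y = 2840 × 500 = 1420000 N = 1420 kN.
From C = T: a = T/(0.85 f'_c b) = 1420000/(0.85 × 45.2 × 320) = 115.50 mm.
M_n = T(d − a/2) = 1420 kN × (645 − 57.75) mm = 833.90 kN·m.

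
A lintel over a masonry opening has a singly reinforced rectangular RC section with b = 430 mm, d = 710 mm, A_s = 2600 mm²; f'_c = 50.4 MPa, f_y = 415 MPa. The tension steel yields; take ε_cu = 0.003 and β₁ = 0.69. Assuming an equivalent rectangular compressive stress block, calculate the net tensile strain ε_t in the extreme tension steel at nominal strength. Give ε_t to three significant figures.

ε_t ≈ 0.0221

a = A_s f_y/(0.85 f'_c b) = 58.57 mm.
β₁ = 0.69, so c = a/β₁ = 58.57/0.69 = 84.88 mm.
From the linear strain diagram with ε_cu = 0.003: ε_t = 0.003 (d − c)/c = 0.003 × (710 − 84.88)/84.88 = 0.0221.
Since ε_t ≥ 0.005, the section is tension-controlled.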